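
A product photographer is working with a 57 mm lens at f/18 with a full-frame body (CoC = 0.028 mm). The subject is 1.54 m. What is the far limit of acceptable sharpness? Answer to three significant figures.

2.00 m

Hyperfocal distance H = f²/(N·c) + f = 57²/(18 × 0.028) + 57 = 3249/0.504 + 57 ≈ 6503.4 mm ≈ 6.503 m.
Far limit Df = s·(H − f)/(H − s) = 1540 × (6503.4 − 57) / (6503.4 − 1540) = 1540 × 6446.4 / 4963.4 ≈ 2000.1 mm ≈ 2.00 m.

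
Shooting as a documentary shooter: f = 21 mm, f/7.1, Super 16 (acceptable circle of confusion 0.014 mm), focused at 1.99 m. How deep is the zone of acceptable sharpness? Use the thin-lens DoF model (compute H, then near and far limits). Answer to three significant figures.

Hyperfocal distance H = f²/(N·c) + f = 21²/(7.1 × 0.014) + 21 = 441/0.0994 + 21 ≈ 4457.6 mm ≈ 4.458 m.
Near limit Dn = s·(H − f)/(H + s − 2f) = 1990 × (4457.6 − 21) / (4457.6 + 1990 − 2 × 21) = 1990 × 4436.6 / 6405.6 ≈ 1378.3 mm.
Far limit Df = s·(H − f)/(H − s) = 1990 × (4457.6 − 21) / (4457.6 − 1990) = 1990 × 4436.6 / 2467.6 ≈ 3577.9 mm.
Depth of field = Df − Dn = 3577.9 − 1378.3 ≈ 2199.6 mm ≈ 2.20 m.

2.20 m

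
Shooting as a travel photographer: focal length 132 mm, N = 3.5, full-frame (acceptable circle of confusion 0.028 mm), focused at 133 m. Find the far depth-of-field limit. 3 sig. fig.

Hyperfocal distance H = f²/(N·c) + f = 132²/(3.5 × 0.028) + 132 = 17424/0.098 + 132 ≈ 177927.9 mm ≈ 177.9 m.
Far limit Df = s·(H − f)/(H − s) = 133000 × (177927.9 − 132) / (177927.9 − 133000) = 133000 × 177795.9 / 44927.9 ≈ 526329 mm ≈ 526 m.

526 m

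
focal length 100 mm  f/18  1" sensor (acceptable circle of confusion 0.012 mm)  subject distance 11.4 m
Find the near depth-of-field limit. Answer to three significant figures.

9.16 m

Hyperfocal distance H = f²/(N·c) + f = 100²/(18 × 0.012) + 100 = 10000/0.216 + 100 ≈ 46396.3 mm ≈ 46.40 m.
Near limit Dn = s·(H − f)/(H + s − 2f) = 11400 × (46396.3 − 100) / (46396.3 + 11400 − 2 × 100) = 11400 × 46296.3 / 57596.3 ≈ 9163.4 mm ≈ 9.16 m.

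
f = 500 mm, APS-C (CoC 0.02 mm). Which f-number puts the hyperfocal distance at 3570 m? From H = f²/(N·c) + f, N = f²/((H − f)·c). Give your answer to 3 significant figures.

f/3.50

Rearrange H = f²/(N·c) + f for N: N = f² / ((H − f)·c).
N = 500² / ((3570000 − 500) × 0.02) = 250000 / 71390 ≈ 3.50.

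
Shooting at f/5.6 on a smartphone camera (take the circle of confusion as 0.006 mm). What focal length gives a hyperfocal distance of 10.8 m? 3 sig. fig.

From H = f²/(N·c) + f, with f ≪ H: f ≈ √(H·N·c) = √(10800 × 5.6 × 0.006) = √362.88 ≈ 19.05 mm.
Exact: f² + N·c·f − N·c·H = 0 ⇒ f = (−N·c + √((N·c)² + 4·N·c·H))/2 = (−0.0336 + √1451.5)/2 ≈ 19.033 mm ≈ 19.0 mm.

19.0 mm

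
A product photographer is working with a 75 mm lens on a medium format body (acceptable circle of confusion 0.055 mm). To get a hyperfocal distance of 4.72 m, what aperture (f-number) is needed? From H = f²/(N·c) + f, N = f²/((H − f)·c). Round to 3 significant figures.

f/22

Rearrange H = f²/(N·c) + f for N: N = f² / ((H − f)·c).
N = 75² / ((4720 − 75) × 0.055) = 5625 / 255.5 ≈ 22.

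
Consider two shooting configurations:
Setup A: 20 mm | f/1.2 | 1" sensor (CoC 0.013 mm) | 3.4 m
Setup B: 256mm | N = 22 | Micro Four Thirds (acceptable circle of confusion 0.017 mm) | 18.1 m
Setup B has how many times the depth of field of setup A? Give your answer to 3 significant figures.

Setup A: H = 20²/(1.2×0.013) + 20 ≈ 25661.0 mm; DoF = Df − Dn = 3916.24 − 3004.01 ≈ 912.23 mm.
Setup B: H = 256²/(22×0.017) + 256 ≈ 175485.9 mm; DoF = Df − Dn = 20152.1 − 16427.2 ≈ 3724.9 mm.
Ratio = 3724.9 / 912.23 ≈ 4.08.

4.08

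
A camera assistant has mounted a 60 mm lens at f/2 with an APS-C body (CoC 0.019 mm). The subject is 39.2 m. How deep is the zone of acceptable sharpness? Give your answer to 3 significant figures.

39.1 m

Hyperfocal distance H = f²/(N·c) + f = 60²/(2 × 0.019) + 60 = 3600/0.038 + 60 ≈ 94796.8 mm ≈ 94.80 m.
Near limit Dn = s·(H − f)/(H + s − 2f) = 39200 × (94796.8 − 60) / (94796.8 + 39200 − 2 × 60) = 39200 × 94736.8 / 133876.8 ≈ 27740 mm.
Far limit Df = s·(H − f)/(H − s) = 39200 × (94796.8 − 60) / (94796.8 − 39200) = 39200 × 94736.8 / 55596.8 ≈ 66797 mm.
Depth of field = Df − Dn = 66797 − 27740 ≈ 39057 mm ≈ 39.1 m.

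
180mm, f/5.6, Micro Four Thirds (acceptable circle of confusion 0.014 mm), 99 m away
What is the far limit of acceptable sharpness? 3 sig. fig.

130 m

Hyperfocal distance H = f²/(N·c) + f = 180²/(5.6 × 0.014) + 180 = 32400/0.0784 + 180 ≈ 413445.3 mm ≈ 413.4 m.
Far limit Df = s·(H − f)/(H − s) = 99000 × (413445.3 − 180) / (413445.3 − 99000) = 99000 × 413265.3 / 314445.3 ≈ 130113 mm ≈ 130 m.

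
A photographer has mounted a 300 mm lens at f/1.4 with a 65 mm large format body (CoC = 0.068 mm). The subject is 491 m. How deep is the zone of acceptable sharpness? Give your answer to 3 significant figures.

Hyperfocal distance H = f²/(N·c) + f = 300²/(1.4 × 0.068) + 300 = 90000/0.0952 + 300 ≈ 945678.2 mm ≈ 945.7 m.
Near limit Dn = s·(H − f)/(H + s − 2f) = 491000 × (945678.2 − 300) / (945678.2 + 491000 − 2 × 300) = 491000 × 945378.2 / 1436078.2 ≈ 323228 mm.
Far limit Df = s·(H − f)/(H − s) = 491000 × (945678.2 − 300) / (945678.2 − 491000) = 491000 × 945378.2 / 454678.2 ≈ 1020899 mm.
Depth of field = Df − Dn = 1020899 − 323228 ≈ 697671 mm ≈ 698 m.

698 m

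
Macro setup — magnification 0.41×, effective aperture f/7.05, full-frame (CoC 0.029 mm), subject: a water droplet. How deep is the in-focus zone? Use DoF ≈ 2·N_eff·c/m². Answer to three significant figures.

At magnification m, DoF ≈ 2·N_eff·c/m² = 2 × 7.05 × 0.029 / 0.41² = 0.4089 / 0.1681 ≈ 2.43 mm.

2.43 mm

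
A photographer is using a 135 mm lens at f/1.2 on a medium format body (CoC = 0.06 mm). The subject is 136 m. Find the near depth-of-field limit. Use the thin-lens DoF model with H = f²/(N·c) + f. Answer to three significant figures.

Hyperfocal distance H = f²/(N·c) + f = 135²/(1.2 × 0.06) + 135 = 18225/0.072 + 135 ≈ 253260.0 mm ≈ 253.3 m.
Near limit Dn = s·(H − f)/(H + s − 2f) = 136000 × (253260.0 − 135) / (253260.0 + 136000 − 2 × 135) = 136000 × 253125.0 / 388990.0 ≈ 88498 mm ≈ 88.5 m.

88.5 m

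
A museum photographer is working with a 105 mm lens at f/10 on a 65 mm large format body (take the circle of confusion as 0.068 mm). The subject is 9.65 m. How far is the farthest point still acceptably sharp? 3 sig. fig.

23.5 m

Hyperfocal distance H = f²/(N·c) + f = 105²/(10 × 0.068) + 105 = 11025/0.68 + 105 ≈ 16318.2 mm ≈ 16.32 m.
Far limit Df = s·(H − f)/(H − s) = 9650 × (16318.2 − 105) / (16318.2 − 9650) = 9650 × 16213.2 / 6668.2 ≈ 23463 mm ≈ 23.5 m.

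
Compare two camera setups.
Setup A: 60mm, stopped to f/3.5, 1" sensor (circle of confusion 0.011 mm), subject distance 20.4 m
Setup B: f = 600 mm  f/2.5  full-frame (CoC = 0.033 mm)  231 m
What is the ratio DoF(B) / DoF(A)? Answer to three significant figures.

Setup A: H = 60²/(3.5×0.011) + 60 ≈ 93566.5 mm; DoF = Df − Dn = 26071.1 − 16755.3 ≈ 9315.8 mm.
Setup B: H = 600²/(2.5×0.033) + 600 ≈ 4364236.4 mm; DoF = Df − Dn = 243877 − 219415 ≈ 24462 mm.
Ratio = 24462 / 9315.8 ≈ 2.63.

2.63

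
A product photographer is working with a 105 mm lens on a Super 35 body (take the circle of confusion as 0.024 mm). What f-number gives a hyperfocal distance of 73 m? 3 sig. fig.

f/6.30

Rearrange H = f²/(N·c) + f for N: N = f² / ((H − f)·c).
N = 105² / ((73000 − 105) × 0.024) = 11025 / 1749 ≈ 6.30.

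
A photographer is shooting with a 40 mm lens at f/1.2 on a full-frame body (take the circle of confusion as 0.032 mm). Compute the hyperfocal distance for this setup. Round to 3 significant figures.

41.7 m

Hyperfocal distance H = f²/(N·c) + f = 40²/(1.2 × 0.032) + 40 = 1600/0.0384 + 40 ≈ 41706.7 mm ≈ 41.7 m.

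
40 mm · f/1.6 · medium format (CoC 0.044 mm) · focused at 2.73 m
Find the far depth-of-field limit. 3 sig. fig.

3.10 m

Hyperfocal distance H = f²/(N·c) + f = 40²/(1.6 × 0.044) + 40 = 1600/0.0704 + 40 ≈ 22767.3 mm ≈ 22.77 m.
Far limit Df = s·(H − f)/(H − s) = 2730 × (22767.3 − 40) / (22767.3 − 2730) = 2730 × 22727.3 / 20037.3 ≈ 3096.5 mm ≈ 3.10 m.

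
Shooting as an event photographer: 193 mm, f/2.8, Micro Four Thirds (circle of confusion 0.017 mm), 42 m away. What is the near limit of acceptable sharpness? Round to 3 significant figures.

Hyperfocal distance H = f²/(N·c) + f = 193²/(2.8 × 0.017) + 193 = 37249/0.0476 + 193 ≈ 782735.0 mm ≈ 782.7 m.
Near limit Dn = s·(H − f)/(H + s − 2f) = 42000 × (782735.0 − 193) / (782735.0 + 42000 − 2 × 193) = 42000 × 782542.0 / 824349.0 ≈ 39870 mm ≈ 39.9 m.

39.9 m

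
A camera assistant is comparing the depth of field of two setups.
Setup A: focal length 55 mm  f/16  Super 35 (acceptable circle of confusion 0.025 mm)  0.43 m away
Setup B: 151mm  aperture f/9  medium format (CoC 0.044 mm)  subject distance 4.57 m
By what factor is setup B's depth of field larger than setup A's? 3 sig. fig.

16.5

Setup A: H = 55²/(16×0.025) + 55 ≈ 7617.5 mm; DoF = Df − Dn = 452.435 − 409.685 ≈ 42.750 mm.
Setup B: H = 151²/(9×0.044) + 151 ≈ 57729.3 mm; DoF = Df − Dn = 4949.89 − 4244.26 ≈ 705.63 mm.
Ratio = 705.63 / 42.750 ≈ 16.5.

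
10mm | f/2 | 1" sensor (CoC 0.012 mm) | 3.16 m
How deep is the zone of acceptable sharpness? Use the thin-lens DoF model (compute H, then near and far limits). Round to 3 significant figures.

11.2 m

Hyperfocal distance H = f²/(N·c) + f = 10²/(2 × 0.012) + 10 = 100/0.024 + 10 ≈ 4176.7 mm ≈ 4.177 m.
Near limit Dn = s·(H − f)/(H + s − 2f) = 3160 × (4176.7 − 10) / (4176.7 + 3160 − 2 × 10) = 3160 × 4166.7 / 7316.7 ≈ 1800 mm.
Far limit Df = s·(H − f)/(H − s) = 3160 × (4176.7 − 10) / (4176.7 − 3160) = 3160 × 4166.7 / 1016.7 ≈ 12951 mm.
Depth of field = Df − Dn = 12951 − 1800 ≈ 11151 mm ≈ 11.2 m.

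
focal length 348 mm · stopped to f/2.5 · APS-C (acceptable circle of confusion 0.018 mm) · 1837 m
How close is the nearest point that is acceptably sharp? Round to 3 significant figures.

Hyperfocal distance H = f²/(N·c) + f = 348²/(2.5 × 0.018) + 348 = 121104/0.045 + 348 ≈ 2691548.0 mm ≈ 2692 m.
Near limit Dn = s·(H − f)/(H + s − 2f) = 1837000 × (2691548.0 − 348) / (2691548.0 + 1837000 − 2 × 348) = 1837000 × 2691200.0 / 4527852.0 ≈ 1091850 mm ≈ 1090 m.

1090 m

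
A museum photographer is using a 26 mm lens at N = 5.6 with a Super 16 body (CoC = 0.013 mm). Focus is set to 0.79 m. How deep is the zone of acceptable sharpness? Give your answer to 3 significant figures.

131 mm

Hyperfocal distance H = f²/(N·c) + f = 26²/(5.6 × 0.013) + 26 = 676/0.0728 + 26 ≈ 9311.7 mm ≈ 9.312 m.
Near limit Dn = s·(H − f)/(H + s − 2f) = 790 × (9311.7 − 26) / (9311.7 + 790 − 2 × 26) = 790 × 9285.7 / 10049.7 ≈ 729.94 mm.
Far limit Df = s·(H − f)/(H − s) = 790 × (9311.7 − 26) / (9311.7 − 790) = 790 × 9285.7 / 8521.7 ≈ 860.83 mm.
Depth of field = Df − Dn = 860.83 − 729.94 ≈ 130.89 mm.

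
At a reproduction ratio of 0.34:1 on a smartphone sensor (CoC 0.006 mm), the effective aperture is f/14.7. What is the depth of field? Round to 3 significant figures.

At magnification m, DoF ≈ 2·N_eff·c/m² = 2 × 14.7 × 0.006 / 0.34² = 0.1764 / 0.1156 ≈ 1.53 mm.

1.53 mm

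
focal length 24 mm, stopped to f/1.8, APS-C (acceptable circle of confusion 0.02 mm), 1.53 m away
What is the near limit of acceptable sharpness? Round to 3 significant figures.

1.40 m

Hyperfocal distance H = f²/(N·c) + f = 24²/(1.8 × 0.02) + 24 = 576/0.036 + 24 ≈ 16024.0 mm ≈ 16.02 m.
Near limit Dn = s·(H − f)/(H + s − 2f) = 1530 × (16024.0 − 24) / (16024.0 + 1530 − 2 × 24) = 1530 × 16000.0 / 17506.0 ≈ 1398.4 mm ≈ 1.40 m.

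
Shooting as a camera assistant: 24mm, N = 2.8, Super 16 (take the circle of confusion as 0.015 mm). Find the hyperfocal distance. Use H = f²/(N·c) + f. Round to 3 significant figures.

Hyperfocal distance H = f²/(N·c) + f = 24²/(2.8 × 0.015) + 24 = 576/0.042 + 24 ≈ 13738.3 mm ≈ 13.7 m.

13.7 m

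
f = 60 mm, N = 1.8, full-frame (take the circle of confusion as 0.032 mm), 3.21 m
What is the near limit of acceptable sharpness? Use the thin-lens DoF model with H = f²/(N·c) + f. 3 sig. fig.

3.06 m

Hyperfocal distance H = f²/(N·c) + f = 60²/(1.8 × 0.032) + 60 = 3600/0.0576 + 60 ≈ 62560.0 mm ≈ 62.56 m.
Near limit Dn = s·(H − f)/(H + s − 2f) = 3210 × (62560.0 − 60) / (62560.0 + 3210 − 2 × 60) = 3210 × 62500.0 / 65650.0 ≈ 3056.0 mm ≈ 3.06 m.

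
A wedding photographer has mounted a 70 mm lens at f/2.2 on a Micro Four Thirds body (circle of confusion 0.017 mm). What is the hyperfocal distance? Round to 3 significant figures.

131 m

Hyperfocal distance H = f²/(N·c) + f = 70²/(2.2 × 0.017) + 70 = 4900/0.0374 + 70 ≈ 131086.0 mm ≈ 131 m.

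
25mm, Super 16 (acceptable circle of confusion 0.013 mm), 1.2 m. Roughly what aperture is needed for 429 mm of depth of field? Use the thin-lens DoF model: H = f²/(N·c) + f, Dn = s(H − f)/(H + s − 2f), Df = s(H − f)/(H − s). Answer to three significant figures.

f/7.09

Write h = H − f = f²/(N·c). The thin-lens limits are Dn = s·h/(h + (s−f)) and Df = s·h/(h − (s−f)), so DoF = Df − Dn = 2·s·(s−f)·h / (h² − (s−f)²).
That is a quadratic in h: DoF·h² − 2·s·(s−f)·h − DoF·(s−f)² = 0 ⇒ h = (s−f)·(s + √(s² + DoF²)) / DoF = 1175 × (1200 + √(1200² + 429²)) / 429 = 1175 × (1200 + 1274.38) / 429 ≈ 6777.1 mm.
Then N = f²/(c·h) = 25² / (0.013 × 6777.1) = 625 / 88.103 ≈ 7.09.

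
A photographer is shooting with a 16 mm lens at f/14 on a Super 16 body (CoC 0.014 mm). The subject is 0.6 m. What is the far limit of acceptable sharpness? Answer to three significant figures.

1.09 m

Hyperfocal distance H = f²/(N·c) + f = 16²/(14 × 0.014) + 16 = 256/0.196 + 16 ≈ 1322.1 mm ≈ 1.322 m.
Far limit Df = s·(H − f)/(H − s) = 600 × (1322.1 − 16) / (1322.1 − 600) = 600 × 1306.1 / 722.1 ≈ 1085.2 mm ≈ 1.09 m.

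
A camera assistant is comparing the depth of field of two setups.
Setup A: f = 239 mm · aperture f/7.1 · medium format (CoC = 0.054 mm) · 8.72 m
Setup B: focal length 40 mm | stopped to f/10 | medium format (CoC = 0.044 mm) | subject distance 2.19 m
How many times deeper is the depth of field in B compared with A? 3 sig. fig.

Setup A: H = 239²/(7.1×0.054) + 239 ≈ 149224.4 mm; DoF = Df − Dn = 9246.35 − 8250.35 ≈ 996.00 mm.
Setup B: H = 40²/(10×0.044) + 40 ≈ 3676.4 mm; DoF = Df − Dn = 5357.8 − 1376.3 ≈ 3981.5 mm.
Ratio = 3981.5 / 996.00 ≈ 4.00.

4.00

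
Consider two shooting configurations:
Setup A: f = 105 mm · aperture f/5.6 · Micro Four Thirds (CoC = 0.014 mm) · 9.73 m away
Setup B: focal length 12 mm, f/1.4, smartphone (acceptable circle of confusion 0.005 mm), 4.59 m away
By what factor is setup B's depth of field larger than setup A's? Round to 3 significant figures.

1.61

Setup A: H = 105²/(5.6×0.014) + 105 ≈ 140730.0 mm; DoF = Df − Dn = 10444.9 − 9106.7 ≈ 1338.2 mm.
Setup B: H = 12²/(1.4×0.005) + 12 ≈ 20583.4 mm; DoF = Df − Dn = 5903.9 − 3754.5 ≈ 2149.4 mm.
Ratio = 2149.4 / 1338.2 ≈ 1.61.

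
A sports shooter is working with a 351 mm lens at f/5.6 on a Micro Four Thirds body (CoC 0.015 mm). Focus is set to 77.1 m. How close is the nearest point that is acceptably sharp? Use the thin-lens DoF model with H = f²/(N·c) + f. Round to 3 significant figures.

73.3 m

Hyperfocal distance H = f²/(N·c) + f = 351²/(5.6 × 0.015) + 351 = 123201/0.084 + 351 ≈ 1467029.6 mm ≈ 1467 m.
Near limit Dn = s·(H − f)/(H + s − 2f) = 77100 × (1467029.6 − 351) / (1467029.6 + 77100 − 2 × 351) = 77100 × 1466678.6 / 1543427.6 ≈ 73266 mm ≈ 73.3 m.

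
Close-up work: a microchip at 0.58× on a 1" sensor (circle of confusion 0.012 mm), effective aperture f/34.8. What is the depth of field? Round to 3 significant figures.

2.48 mm

At magnification m, DoF ≈ 2·N_eff·c/m² = 2 × 34.8 × 0.012 / 0.58² = 0.8352 / 0.3364 ≈ 2.48 mm.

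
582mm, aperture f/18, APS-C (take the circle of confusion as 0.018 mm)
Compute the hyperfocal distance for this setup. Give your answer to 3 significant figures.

1050 m

Hyperfocal distance H = f²/(N·c) + f = 582²/(18 × 0.018) + 582 = 338724/0.324 + 582 ≈ 1046026.4 mm ≈ 1050 m.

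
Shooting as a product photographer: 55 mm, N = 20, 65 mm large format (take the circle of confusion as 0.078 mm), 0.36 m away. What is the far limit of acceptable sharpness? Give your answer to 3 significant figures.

427 mm

Hyperfocal distance H = f²/(N·c) + f = 55²/(20 × 0.078) + 55 = 3025/1.56 + 55 ≈ 1994.1 mm ≈ 1.994 m.
Far limit Df = s·(H − f)/(H − s) = 360 × (1994.1 − 55) / (1994.1 − 360) = 360 × 1939.1 / 1634.1 ≈ 427.19 mm.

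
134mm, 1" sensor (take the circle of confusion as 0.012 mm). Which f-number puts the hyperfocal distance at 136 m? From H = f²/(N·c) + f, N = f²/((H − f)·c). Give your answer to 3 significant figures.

f/11

Rearrange H = f²/(N·c) + f for N: N = f² / ((H − f)·c).
N = 134² / ((136000 − 134) × 0.012) = 17956 / 1630 ≈ 11.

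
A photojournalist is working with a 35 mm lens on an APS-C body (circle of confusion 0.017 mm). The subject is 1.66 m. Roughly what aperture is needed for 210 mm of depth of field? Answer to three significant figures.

f/2.79

Write h = H − f = f²/(N·c). The thin-lens limits are Dn = s·h/(h + (s−f)) and Df = s·h/(h − (s−f)), so DoF = Df − Dn = 2·s·(s−f)·h / (h² − (s−f)²).
That is a quadratic in h: DoF·h² − 2·s·(s−f)·h − DoF·(s−f)² = 0 ⇒ h = (s−f)·(s + √(s² + DoF²)) / DoF = 1625 × (1660 + √(1660² + 210²)) / 210 = 1625 × (1660 + 1673.23) / 210 ≈ 25793 mm.
Then N = f²/(c·h) = 35² / (0.017 × 25793) = 1225 / 438.48 ≈ 2.79.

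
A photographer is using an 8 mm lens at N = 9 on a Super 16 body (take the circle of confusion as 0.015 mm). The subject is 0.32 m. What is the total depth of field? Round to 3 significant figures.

0.743 m

Hyperfocal distance H = f²/(N·c) + f = 8²/(9 × 0.015) + 8 = 64/0.135 + 8 ≈ 482.1 mm ≈ 0.482 m.
Near limit Dn = s·(H − f)/(H + s − 2f) = 320 × (482.1 − 8) / (482.1 + 320 − 2 × 8) = 320 × 474.1 / 786.1 ≈ 192.99 mm.
Far limit Df = s·(H − f)/(H − s) = 320 × (482.1 − 8) / (482.1 − 320) = 320 × 474.1 / 162.1 ≈ 936.01 mm.
Depth of field = Df − Dn = 936.01 − 192.99 ≈ 743.02 mm ≈ 0.743 m.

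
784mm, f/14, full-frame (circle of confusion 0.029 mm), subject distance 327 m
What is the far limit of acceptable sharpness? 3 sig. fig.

Hyperfocal distance H = f²/(N·c) + f = 784²/(14 × 0.029) + 784 = 614656/0.406 + 784 ≈ 1514715.0 mm ≈ 1515 m.
Far limit Df = s·(H − f)/(H − s) = 327000 × (1514715.0 − 784) / (1514715.0 − 327000) = 327000 × 1513931.0 / 1187715.0 ≈ 416813 mm ≈ 417 m.

417 m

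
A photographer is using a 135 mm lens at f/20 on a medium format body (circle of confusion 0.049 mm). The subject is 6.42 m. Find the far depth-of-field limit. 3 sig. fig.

9.70 m

Hyperfocal distance H = f²/(N·c) + f = 135²/(20 × 0.049) + 135 = 18225/0.98 + 135 ≈ 18731.9 mm ≈ 18.73 m.
Far limit Df = s·(H − f)/(H − s) = 6420 × (18731.9 − 135) / (18731.9 − 6420) = 6420 × 18596.9 / 12311.9 ≈ 9697.3 mm ≈ 9.70 m.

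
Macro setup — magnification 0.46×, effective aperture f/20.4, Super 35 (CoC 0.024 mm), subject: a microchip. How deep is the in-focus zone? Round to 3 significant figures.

At magnification m, DoF ≈ 2·N_eff·c/m² = 2 × 20.4 × 0.024 / 0.46² = 0.9792 / 0.2116 ≈ 4.63 mm.

4.63 mm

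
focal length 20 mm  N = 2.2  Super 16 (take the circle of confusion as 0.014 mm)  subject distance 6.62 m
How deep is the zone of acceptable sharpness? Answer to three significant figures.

Hyperfocal distance H = f²/(N·c) + f = 20²/(2.2 × 0.014) + 20 = 400/0.0308 + 20 ≈ 13007.0 mm ≈ 13.01 m.
Near limit Dn = s·(H − f)/(H + s − 2f) = 6620 × (13007.0 − 20) / (13007.0 + 6620 − 2 × 20) = 6620 × 12987.0 / 19587.0 ≈ 4389.3 mm.
Far limit Df = s·(H − f)/(H − s) = 6620 × (13007.0 − 20) / (13007.0 − 6620) = 6620 × 12987.0 / 6387.0 ≈ 13460.8 mm.
Depth of field = Df − Dn = 13460.8 − 4389.3 ≈ 9071.5 mm ≈ 9.07 m.

9.07 m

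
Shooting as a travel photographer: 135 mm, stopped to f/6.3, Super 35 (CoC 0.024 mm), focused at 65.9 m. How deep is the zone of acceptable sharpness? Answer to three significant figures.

102 m

Hyperfocal distance H = f²/(N·c) + f = 135²/(6.3 × 0.024) + 135 = 18225/0.1512 + 135 ≈ 120670.7 mm ≈ 120.7 m.
Near limit Dn = s·(H − f)/(H + s − 2f) = 65900 × (120670.7 − 135) / (120670.7 + 65900 − 2 × 135) = 65900 × 120535.7 / 186300.7 ≈ 42637 mm.
Far limit Df = s·(H − f)/(H − s) = 65900 × (120670.7 − 135) / (120670.7 − 65900) = 65900 × 120535.7 / 54770.7 ≈ 145028 mm.
Depth of field = Df − Dn = 145028 − 42637 ≈ 102391 mm ≈ 102 m.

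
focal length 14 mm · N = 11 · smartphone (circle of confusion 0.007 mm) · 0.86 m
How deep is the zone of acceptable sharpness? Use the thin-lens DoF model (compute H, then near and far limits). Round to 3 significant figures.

Hyperfocal distance H = f²/(N·c) + f = 14²/(11 × 0.007) + 14 = 196/0.077 + 14 ≈ 2559.5 mm ≈ 2.559 m.
Near limit Dn = s·(H − f)/(H + s − 2f) = 860 × (2559.5 − 14) / (2559.5 + 860 − 2 × 14) = 860 × 2545.5 / 3391.5 ≈ 645.47 mm.
Far limit Df = s·(H − f)/(H − s) = 860 × (2559.5 − 14) / (2559.5 − 860) = 860 × 2545.5 / 1699.5 ≈ 1288.11 mm.
Depth of field = Df − Dn = 1288.11 − 645.47 ≈ 642.64 mm ≈ 0.643 m.

0.643 m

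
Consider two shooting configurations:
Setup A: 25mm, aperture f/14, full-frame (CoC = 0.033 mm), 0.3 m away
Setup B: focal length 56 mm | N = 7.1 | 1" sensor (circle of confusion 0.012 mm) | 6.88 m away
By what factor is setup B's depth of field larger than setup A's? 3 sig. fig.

20.8

Setup A: H = 25²/(14×0.033) + 25 ≈ 1377.8 mm; DoF = Df − Dn = 376.54 − 249.32 ≈ 127.22 mm.
Setup B: H = 56²/(7.1×0.012) + 56 ≈ 36863.5 mm; DoF = Df − Dn = 8445.8 − 5804.0 ≈ 2641.8 mm.
Ratio = 2641.8 / 127.22 ≈ 20.8.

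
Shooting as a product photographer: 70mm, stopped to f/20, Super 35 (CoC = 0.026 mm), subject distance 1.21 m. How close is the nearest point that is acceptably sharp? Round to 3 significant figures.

1.08 m

Hyperfocal distance H = f²/(N·c) + f = 70²/(20 × 0.026) + 70 = 4900/0.52 + 70 ≈ 9493.1 mm ≈ 9.493 m.
Near limit Dn = s·(H − f)/(H + s − 2f) = 1210 × (9493.1 − 70) / (9493.1 + 1210 − 2 × 70) = 1210 × 9423.1 / 10563.1 ≈ 1079.4 mm ≈ 1.08 m.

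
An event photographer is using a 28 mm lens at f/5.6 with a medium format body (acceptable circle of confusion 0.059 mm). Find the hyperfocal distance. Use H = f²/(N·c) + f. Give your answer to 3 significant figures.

Hyperfocal distance H = f²/(N·c) + f = 28²/(5.6 × 0.059) + 28 = 784/0.3304 + 28 ≈ 2400.9 mm ≈ 2.40 m.

2.40 m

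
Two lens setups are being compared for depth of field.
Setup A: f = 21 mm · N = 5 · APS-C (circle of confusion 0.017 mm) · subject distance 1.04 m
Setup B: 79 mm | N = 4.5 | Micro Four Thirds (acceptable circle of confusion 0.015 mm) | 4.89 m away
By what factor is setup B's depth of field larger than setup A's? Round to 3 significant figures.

Setup A: H = 21²/(5×0.017) + 21 ≈ 5209.2 mm; DoF = Df − Dn = 1294.19 − 869.27 ≈ 424.92 mm.
Setup B: H = 79²/(4.5×0.015) + 79 ≈ 92538.3 mm; DoF = Df − Dn = 5158.41 − 4648.14 ≈ 510.27 mm.
Ratio = 510.27 / 424.92 ≈ 1.20.

1.20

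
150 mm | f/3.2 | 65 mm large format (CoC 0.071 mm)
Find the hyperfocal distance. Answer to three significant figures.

99.2 m

Hyperfocal distance H = f²/(N·c) + f = 150²/(3.2 × 0.071) + 150 = 22500/0.2272 + 150 ≈ 99181.7 mm ≈ 99.2 m.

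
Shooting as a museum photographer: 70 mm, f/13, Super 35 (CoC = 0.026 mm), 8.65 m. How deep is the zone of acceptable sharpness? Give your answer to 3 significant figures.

Hyperfocal distance H = f²/(N·c) + f = 70²/(13 × 0.026) + 70 = 4900/0.338 + 70 ≈ 14567.0 mm ≈ 14.57 m.
Near limit Dn = s·(H − f)/(H + s − 2f) = 8650 × (14567.0 − 70) / (14567.0 + 8650 − 2 × 70) = 8650 × 14497.0 / 23077.0 ≈ 5434 mm.
Far limit Df = s·(H − f)/(H − s) = 8650 × (14567.0 − 70) / (14567.0 − 8650) = 8650 × 14497.0 / 5917.0 ≈ 21193 mm.
Depth of field = Df − Dn = 21193 − 5434 ≈ 15759 mm ≈ 15.8 m.

15.8 m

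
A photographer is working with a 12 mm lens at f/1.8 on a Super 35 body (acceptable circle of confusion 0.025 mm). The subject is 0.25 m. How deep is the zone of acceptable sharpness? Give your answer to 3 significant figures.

37.4 mm

Hyperfocal distance H = f²/(N·c) + f = 12²/(1.8 × 0.025) + 12 = 144/0.045 + 12 ≈ 3212.0 mm ≈ 3.212 m.
Near limit Dn = s·(H − f)/(H + s − 2f) = 250 × (3212.0 − 12) / (3212.0 + 250 − 2 × 12) = 250 × 3200.0 / 3438.0 ≈ 232.693 mm.
Far limit Df = s·(H − f)/(H − s) = 250 × (3212.0 − 12) / (3212.0 − 250) = 250 × 3200.0 / 2962.0 ≈ 270.088 mm.
Depth of field = Df − Dn = 270.088 − 232.693 ≈ 37.395 mm.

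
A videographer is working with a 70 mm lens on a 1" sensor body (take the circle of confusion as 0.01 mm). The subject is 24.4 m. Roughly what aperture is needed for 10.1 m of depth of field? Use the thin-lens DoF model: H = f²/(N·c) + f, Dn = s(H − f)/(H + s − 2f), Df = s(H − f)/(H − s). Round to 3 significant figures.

Write h = H − f = f²/(N·c). The thin-lens limits are Dn = s·h/(h + (s−f)) and Df = s·h/(h − (s−f)), so DoF = Df − Dn = 2·s·(s−f)·h / (h² − (s−f)²).
That is a quadratic in h: DoF·h² − 2·s·(s−f)·h − DoF·(s−f)² = 0 ⇒ h = (s−f)·(s + √(s² + DoF²)) / DoF = 24330 × (24400 + √(24400² + 10100²)) / 10100 = 24330 × (24400 + 26407.8) / 10100 ≈ 122391 mm.
Then N = f²/(c·h) = 70² / (0.01 × 122391) = 4900 / 1223.9 ≈ 4.

f/4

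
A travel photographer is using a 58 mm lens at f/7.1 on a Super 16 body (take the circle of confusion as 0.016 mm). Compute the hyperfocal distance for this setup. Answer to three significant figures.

Hyperfocal distance H = f²/(N·c) + f = 58²/(7.1 × 0.016) + 58 = 3364/0.1136 + 58 ≈ 29670.7 mm ≈ 29.7 m.

29.7 m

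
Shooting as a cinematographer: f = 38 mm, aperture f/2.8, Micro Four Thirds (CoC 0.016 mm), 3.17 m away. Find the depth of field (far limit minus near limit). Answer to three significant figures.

Hyperfocal distance H = f²/(N·c) + f = 38²/(2.8 × 0.016) + 38 = 1444/0.0448 + 38 ≈ 32270.1 mm ≈ 32.27 m.
Near limit Dn = s·(H − f)/(H + s − 2f) = 3170 × (32270.1 − 38) / (32270.1 + 3170 − 2 × 38) = 3170 × 32232.1 / 35364.1 ≈ 2889.25 mm.
Far limit Df = s·(H − f)/(H − s) = 3170 × (32270.1 − 38) / (32270.1 − 3170) = 3170 × 32232.1 / 29100.1 ≈ 3511.18 mm.
Depth of field = Df − Dn = 3511.18 − 2889.25 ≈ 621.93 mm ≈ 0.622 m.

0.622 m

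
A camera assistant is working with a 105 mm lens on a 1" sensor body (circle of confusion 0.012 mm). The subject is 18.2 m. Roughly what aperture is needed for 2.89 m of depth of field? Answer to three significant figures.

f/4.01

Write h = H − f = f²/(N·c). The thin-lens limits are Dn = s·h/(h + (s−f)) and Df = s·h/(h − (s−f)), so DoF = Df − Dn = 2·s·(s−f)·h / (h² − (s−f)²).
That is a quadratic in h: DoF·h² − 2·s·(s−f)·h − DoF·(s−f)² = 0 ⇒ h = (s−f)·(s + √(s² + DoF²)) / DoF = 18095 × (18200 + √(18200² + 2890²)) / 2890 = 18095 × (18200 + 18428.0) / 2890 ≈ 229337 mm.
Then N = f²/(c·h) = 105² / (0.012 × 229337) = 11025 / 2752.0 ≈ 4.01.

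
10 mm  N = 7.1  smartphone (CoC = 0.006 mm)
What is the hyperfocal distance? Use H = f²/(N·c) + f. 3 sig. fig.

Hyperfocal distance H = f²/(N·c) + f = 10²/(7.1 × 0.006) + 10 = 100/0.0426 + 10 ≈ 2357.4 mm ≈ 2.36 m.

2.36 m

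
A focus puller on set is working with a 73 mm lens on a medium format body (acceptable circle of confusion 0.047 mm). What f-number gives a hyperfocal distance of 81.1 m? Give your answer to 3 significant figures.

f/1.40

Rearrange H = f²/(N·c) + f for N: N = f² / ((H − f)·c).
N = 73² / ((81100 − 73) × 0.047) = 5329 / 3808 ≈ 1.40.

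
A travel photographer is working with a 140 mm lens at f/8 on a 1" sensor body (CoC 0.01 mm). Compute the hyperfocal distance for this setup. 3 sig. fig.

245 m

Hyperfocal distance H = f²/(N·c) + f = 140²/(8 × 0.01) + 140 = 19600/0.08 + 140 ≈ 245140.0 mm ≈ 245 m.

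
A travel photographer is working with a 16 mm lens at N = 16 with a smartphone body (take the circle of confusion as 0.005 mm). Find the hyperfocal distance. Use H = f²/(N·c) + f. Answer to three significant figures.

Hyperfocal distance H = f²/(N·c) + f = 16²/(16 × 0.005) + 16 = 256/0.08 + 16 ≈ 3216.0 mm ≈ 3.22 m.

3.22 m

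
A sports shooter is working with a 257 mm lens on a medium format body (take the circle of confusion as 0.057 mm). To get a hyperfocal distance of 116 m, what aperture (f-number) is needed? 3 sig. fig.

f/10

Rearrange H = f²/(N·c) + f for N: N = f² / ((H − f)·c).
N = 257² / ((116000 − 257) × 0.057) = 66049 / 6597 ≈ 10.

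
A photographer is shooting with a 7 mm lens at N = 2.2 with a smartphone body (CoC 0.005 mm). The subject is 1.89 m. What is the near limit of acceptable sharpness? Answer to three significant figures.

1.33 m

Hyperfocal distance H = f²/(N·c) + f = 7²/(2.2 × 0.005) + 7 = 49/0.011 + 7 ≈ 4461.5 mm ≈ 4.462 m.
Near limit Dn = s·(H − f)/(H + s − 2f) = 1890 × (4461.5 − 7) / (4461.5 + 1890 − 2 × 7) = 1890 × 4454.5 / 6337.5 ≈ 1328.4 mm ≈ 1.33 m.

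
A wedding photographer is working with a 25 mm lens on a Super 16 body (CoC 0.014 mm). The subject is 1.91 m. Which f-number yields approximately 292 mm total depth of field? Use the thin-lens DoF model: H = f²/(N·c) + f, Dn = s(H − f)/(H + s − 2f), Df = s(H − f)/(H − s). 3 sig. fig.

f/1.80

Write h = H − f = f²/(N·c). The thin-lens limits are Dn = s·h/(h + (s−f)) and Df = s·h/(h − (s−f)), so DoF = Df − Dn = 2·s·(s−f)·h / (h² − (s−f)²).
That is a quadratic in h: DoF·h² − 2·s·(s−f)·h − DoF·(s−f)² = 0 ⇒ h = (s−f)·(s + √(s² + DoF²)) / DoF = 1885 × (1910 + √(1910² + 292²)) / 292 = 1885 × (1910 + 1932.19) / 292 ≈ 24803 mm.
Then N = f²/(c·h) = 25² / (0.014 × 24803) = 625 / 347.24 ≈ 1.80.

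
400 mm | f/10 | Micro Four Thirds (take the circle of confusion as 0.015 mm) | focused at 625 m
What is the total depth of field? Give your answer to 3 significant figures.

Hyperfocal distance H = f²/(N·c) + f = 400²/(10 × 0.015) + 400 = 160000/0.15 + 400 ≈ 1067066.7 mm ≈ 1067 m.
Near limit Dn = s·(H − f)/(H + s − 2f) = 625000 × (1067066.7 − 400) / (1067066.7 + 625000 − 2 × 400) = 625000 × 1066666.7 / 1691266.7 ≈ 394182 mm.
Far limit Df = s·(H − f)/(H − s) = 625000 × (1067066.7 − 400) / (1067066.7 − 625000) = 625000 × 1066666.7 / 442066.7 ≈ 1508068 mm.
Depth of field = Df − Dn = 1508068 − 394182 ≈ 1113886 mm ≈ 1110 m.

1110 m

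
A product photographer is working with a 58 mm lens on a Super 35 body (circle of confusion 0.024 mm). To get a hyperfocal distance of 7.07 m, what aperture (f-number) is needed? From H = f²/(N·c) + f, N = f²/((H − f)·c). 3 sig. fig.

Rearrange H = f²/(N·c) + f for N: N = f² / ((H − f)·c).
N = 58² / ((7070 − 58) × 0.024) = 3364 / 168.3 ≈ 20.

f/20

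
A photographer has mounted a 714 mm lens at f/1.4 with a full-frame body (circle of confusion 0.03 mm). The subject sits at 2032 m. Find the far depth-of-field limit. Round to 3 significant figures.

Hyperfocal distance H = f²/(N·c) + f = 714²/(1.4 × 0.03) + 714 = 509796/0.042 + 714 ≈ 12138714.0 mm ≈ 12139 m.
Far limit Df = s·(H − f)/(H − s) = 2032000 × (12138714.0 − 714) / (12138714.0 − 2032000) = 2032000 × 12138000.0 / 10106714.0 ≈ 2440399 mm ≈ 2440 m.

2440 m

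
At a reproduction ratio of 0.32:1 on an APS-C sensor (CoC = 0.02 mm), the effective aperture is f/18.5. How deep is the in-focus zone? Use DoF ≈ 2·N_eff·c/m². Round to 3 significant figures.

At magnification m, DoF ≈ 2·N_eff·c/m² = 2 × 18.5 × 0.02 / 0.32² = 0.74 / 0.1024 ≈ 7.23 mm.

7.23 mm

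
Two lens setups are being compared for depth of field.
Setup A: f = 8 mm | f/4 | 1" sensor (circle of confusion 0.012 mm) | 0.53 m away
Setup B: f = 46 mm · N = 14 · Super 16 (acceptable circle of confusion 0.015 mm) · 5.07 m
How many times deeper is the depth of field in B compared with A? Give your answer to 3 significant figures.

Setup A: H = 8²/(4×0.012) + 8 ≈ 1341.3 mm; DoF = Df − Dn = 870.99 − 380.88 ≈ 490.11 mm.
Setup B: H = 46²/(14×0.015) + 46 ≈ 10122.2 mm; DoF = Df − Dn = 10111.7 − 3383.2 ≈ 6728.5 mm.
Ratio = 6728.5 / 490.11 ≈ 13.7.

13.7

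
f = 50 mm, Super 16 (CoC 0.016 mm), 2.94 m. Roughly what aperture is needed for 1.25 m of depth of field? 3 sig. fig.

f/11

Write h = H − f = f²/(N·c). The thin-lens limits are Dn = s·h/(h + (s−f)) and Df = s·h/(h − (s−f)), so DoF = Df − Dn = 2·s·(s−f)·h / (h² − (s−f)²).
That is a quadratic in h: DoF·h² − 2·s·(s−f)·h − DoF·(s−f)² = 0 ⇒ h = (s−f)·(s + √(s² + DoF²)) / DoF = 2890 × (2940 + √(2940² + 1250²)) / 1250 = 2890 × (2940 + 3194.70) / 1250 ≈ 14183 mm.
Then N = f²/(c·h) = 50² / (0.016 × 14183) = 2500 / 226.93 ≈ 11.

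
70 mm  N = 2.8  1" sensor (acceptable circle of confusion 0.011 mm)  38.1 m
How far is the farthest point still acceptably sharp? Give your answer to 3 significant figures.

Hyperfocal distance H = f²/(N·c) + f = 70²/(2.8 × 0.011) + 70 = 4900/0.0308 + 70 ≈ 159160.9 mm ≈ 159.2 m.
Far limit Df = s·(H − f)/(H − s) = 38100 × (159160.9 − 70) / (159160.9 − 38100) = 38100 × 159090.9 / 121060.9 ≈ 50069 mm ≈ 50.1 m.

50.1 m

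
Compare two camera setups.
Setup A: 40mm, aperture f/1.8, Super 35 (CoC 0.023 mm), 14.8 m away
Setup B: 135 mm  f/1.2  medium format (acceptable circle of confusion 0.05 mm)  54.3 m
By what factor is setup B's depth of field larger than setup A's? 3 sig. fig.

Setup A: H = 40²/(1.8×0.023) + 40 ≈ 38687.3 mm; DoF = Df − Dn = 23945 − 10710 ≈ 13235 mm.
Setup B: H = 135²/(1.2×0.05) + 135 ≈ 303885.0 mm; DoF = Df − Dn = 66084 − 46083 ≈ 20001 mm.
Ratio = 20001 / 13235 ≈ 1.51.

1.51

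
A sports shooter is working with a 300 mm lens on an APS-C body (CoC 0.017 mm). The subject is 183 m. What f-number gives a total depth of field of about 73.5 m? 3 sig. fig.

Write h = H − f = f²/(N·c). The thin-lens limits are Dn = s·h/(h + (s−f)) and Df = s·h/(h − (s−f)), so DoF = Df − Dn = 2·s·(s−f)·h / (h² − (s−f)²).
That is a quadratic in h: DoF·h² − 2·s·(s−f)·h − DoF·(s−f)² = 0 ⇒ h = (s−f)·(s + √(s² + DoF²)) / DoF = 182700 × (183000 + √(183000² + 73500²)) / 73500 = 182700 × (183000 + 197209) / 73500 ≈ 945090 mm.
Then N = f²/(c·h) = 300² / (0.017 × 945090) = 90000 / 16067 ≈ 5.60.

f/5.60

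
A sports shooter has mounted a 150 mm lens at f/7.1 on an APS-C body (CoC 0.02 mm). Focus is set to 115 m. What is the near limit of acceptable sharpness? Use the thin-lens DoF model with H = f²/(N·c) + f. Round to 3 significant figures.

Hyperfocal distance H = f²/(N·c) + f = 150²/(7.1 × 0.02) + 150 = 22500/0.142 + 150 ≈ 158600.7 mm ≈ 158.6 m.
Near limit Dn = s·(H − f)/(H + s − 2f) = 115000 × (158600.7 − 150) / (158600.7 + 115000 − 2 × 150) = 115000 × 158450.7 / 273300.7 ≈ 66673 mm ≈ 66.7 m.

66.7 m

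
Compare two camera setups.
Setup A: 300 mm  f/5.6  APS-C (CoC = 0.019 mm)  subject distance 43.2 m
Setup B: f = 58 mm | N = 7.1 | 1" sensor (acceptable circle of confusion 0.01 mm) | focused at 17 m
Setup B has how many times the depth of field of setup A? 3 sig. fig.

Setup A: H = 300²/(5.6×0.019) + 300 ≈ 846164.7 mm; DoF = Df − Dn = 45508.0 − 41114.8 ≈ 4393.2 mm.
Setup B: H = 58²/(7.1×0.01) + 58 ≈ 47438.3 mm; DoF = Df − Dn = 26462 − 12522 ≈ 13940 mm.
Ratio = 13940 / 4393.2 ≈ 3.17.

3.17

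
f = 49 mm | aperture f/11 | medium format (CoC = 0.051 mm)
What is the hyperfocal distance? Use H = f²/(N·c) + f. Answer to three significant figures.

4.33 m

Hyperfocal distance H = f²/(N·c) + f = 49²/(11 × 0.051) + 49 = 2401/0.561 + 49 ≈ 4328.9 mm ≈ 4.33 m.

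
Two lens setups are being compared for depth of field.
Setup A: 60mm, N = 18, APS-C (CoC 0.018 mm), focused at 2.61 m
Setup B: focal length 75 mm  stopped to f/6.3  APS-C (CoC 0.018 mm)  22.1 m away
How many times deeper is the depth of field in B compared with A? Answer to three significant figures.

19.3

Setup A: H = 60²/(18×0.018) + 60 ≈ 11171.1 mm; DoF = Df − Dn = 3387.4 − 2122.8 ≈ 1264.6 mm.
Setup B: H = 75²/(6.3×0.018) + 75 ≈ 49678.2 mm; DoF = Df − Dn = 39750 − 15304 ≈ 24446 mm.
Ratio = 24446 / 1264.6 ≈ 19.3.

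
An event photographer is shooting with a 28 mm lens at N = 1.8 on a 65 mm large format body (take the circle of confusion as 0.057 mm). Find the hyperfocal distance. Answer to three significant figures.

Hyperfocal distance H = f²/(N·c) + f = 28²/(1.8 × 0.057) + 28 = 784/0.1026 + 28 ≈ 7669.3 mm ≈ 7.67 m.

7.67 m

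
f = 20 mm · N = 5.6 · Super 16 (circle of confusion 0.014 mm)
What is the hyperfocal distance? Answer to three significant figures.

Hyperfocal distance H = f²/(N·c) + f = 20²/(5.6 × 0.014) + 20 = 400/0.0784 + 20 ≈ 5122.0 mm ≈ 5.12 m.

5.12 m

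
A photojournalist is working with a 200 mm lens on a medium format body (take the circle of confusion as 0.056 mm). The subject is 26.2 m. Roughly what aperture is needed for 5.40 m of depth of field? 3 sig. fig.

Write h = H − f = f²/(N·c). The thin-lens limits are Dn = s·h/(h + (s−f)) and Df = s·h/(h − (s−f)), so DoF = Df − Dn = 2·s·(s−f)·h / (h² − (s−f)²).
That is a quadratic in h: DoF·h² − 2·s·(s−f)·h − DoF·(s−f)² = 0 ⇒ h = (s−f)·(s + √(s² + DoF²)) / DoF = 26000 × (26200 + √(26200² + 5400²)) / 5400 = 26000 × (26200 + 26750.7) / 5400 ≈ 254948 mm.
Then N = f²/(c·h) = 200² / (0.056 × 254948) = 40000 / 14277 ≈ 2.80.

f/2.80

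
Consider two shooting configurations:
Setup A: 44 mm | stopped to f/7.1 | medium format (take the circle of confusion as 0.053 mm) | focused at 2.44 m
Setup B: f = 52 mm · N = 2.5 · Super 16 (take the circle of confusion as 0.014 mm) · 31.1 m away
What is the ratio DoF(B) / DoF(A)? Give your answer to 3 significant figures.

10.3

Setup A: H = 44²/(7.1×0.053) + 44 ≈ 5188.8 mm; DoF = Df − Dn = 4566.8 − 1664.7 ≈ 2902.1 mm.
Setup B: H = 52²/(2.5×0.014) + 52 ≈ 77309.1 mm; DoF = Df − Dn = 51996 − 22185 ≈ 29811 mm.
Ratio = 29811 / 2902.1 ≈ 10.3.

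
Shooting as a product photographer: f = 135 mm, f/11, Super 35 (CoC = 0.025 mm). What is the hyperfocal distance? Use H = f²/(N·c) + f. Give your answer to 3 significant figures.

Hyperfocal distance H = f²/(N·c) + f = 135²/(11 × 0.025) + 135 = 18225/0.275 + 135 ≈ 66407.7 mm ≈ 66.4 m.

66.4 m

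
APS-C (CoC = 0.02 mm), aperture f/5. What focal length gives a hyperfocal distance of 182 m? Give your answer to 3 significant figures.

135 mm

From H = f²/(N·c) + f, with f ≪ H: f ≈ √(H·N·c) = √(182000 × 5 × 0.02) = √18200 ≈ 134.9 mm.
The +f correction barely moves this — solving exactly, f² + N·c·f − N·c·H = 0 ⇒ f = (−N·c + √((N·c)² + 4·N·c·H))/2 = (−0.1 + √72800)/2 ≈ 134.86 mm, so f ≈ 135 mm.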